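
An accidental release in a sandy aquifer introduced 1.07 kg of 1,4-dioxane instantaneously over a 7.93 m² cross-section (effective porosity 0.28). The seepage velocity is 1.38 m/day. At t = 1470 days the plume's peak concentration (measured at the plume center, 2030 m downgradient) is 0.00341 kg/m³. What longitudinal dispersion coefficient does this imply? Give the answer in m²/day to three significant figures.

1.08 m²/day

At the plume center C_max = M/(n_e·A·√(4πDt)), so D = M²/(4πt·(n_e·A·C_max)²).
n_e·A·C_max = 0.28 × 7.93 × 0.00341 = 0.007572 kg/m.
D = 1.07²/(4π × 1470 × 0.007572²) = 1.08 m²/day.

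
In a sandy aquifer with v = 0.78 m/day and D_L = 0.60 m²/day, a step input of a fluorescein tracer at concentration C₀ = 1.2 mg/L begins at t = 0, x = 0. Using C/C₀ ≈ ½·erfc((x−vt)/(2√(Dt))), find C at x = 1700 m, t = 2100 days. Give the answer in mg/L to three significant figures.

For a continuous step input, C/C₀ ≈ ½·erfc((x−vt)/(2√(Dt))).
vt = 0.78 × 2100 = 1638 m and 2√(Dt) = 2√(0.60 × 2100) = 70.99 m.
Argument (x−vt)/(2√(Dt)) = (1700 − 1638)/70.99 = 0.8734; ½·erfc(0.8734) = 0.1084.
C = 1.2 × 0.1084 = 0.130 mg/L.

0.130 mg/L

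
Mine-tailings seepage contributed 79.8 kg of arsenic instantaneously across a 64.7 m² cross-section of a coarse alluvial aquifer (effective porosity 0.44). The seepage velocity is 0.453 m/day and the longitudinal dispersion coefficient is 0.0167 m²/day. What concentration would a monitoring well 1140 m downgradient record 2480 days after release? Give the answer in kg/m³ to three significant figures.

0.0235 kg/m³

For an instantaneous plane source, C(x,t) = M/(n_e·A·√(4πDt)) · exp(−(x−vt)²/(4Dt)), with n_e·A the pore (flow) area.
Plume center vt = 0.453 × 2480 = 1123.44 m, so the well at 1140 m is 16.56 m downgradient of the peak.
√(4πDt) = 22.81 m, giving peak height M/(n_e·A·√(4πDt)) = 79.8/(0.44 × 64.7 × 22.81) = 0.1229 kg/m³.
(x−vt)²/(4Dt) = (16.56)²/(4 × 0.0167 × 2480) = 1.655; exp(−1.655) = 0.1911.
C = 0.1229 × 0.1911 = 0.0235 kg/m³.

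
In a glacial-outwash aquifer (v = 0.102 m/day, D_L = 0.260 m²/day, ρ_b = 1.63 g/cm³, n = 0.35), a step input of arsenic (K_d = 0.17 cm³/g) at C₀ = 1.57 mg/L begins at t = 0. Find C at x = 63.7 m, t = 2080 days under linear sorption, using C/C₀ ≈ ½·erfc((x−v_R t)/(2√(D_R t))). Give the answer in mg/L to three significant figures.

Retardation factor R = 1 + ρ_b·K_d/n = 1 + 1.63 × 0.17/0.35 = 1.792.
Sorption retards both mechanisms: v_R = v/R = 0.05692 m/day, D_R = D/R = 0.1451 m²/day.
v_R·t = 0.05692 × 2080 = 118.3936 m; 2√(D_R t) = 34.75 m; argument = (63.7 − 118.3936)/34.75 = -1.574.
C = C₀ × ½·erfc(-1.574) = 1.57 × 0.9870 = 1.55 mg/L.

1.55 mg/L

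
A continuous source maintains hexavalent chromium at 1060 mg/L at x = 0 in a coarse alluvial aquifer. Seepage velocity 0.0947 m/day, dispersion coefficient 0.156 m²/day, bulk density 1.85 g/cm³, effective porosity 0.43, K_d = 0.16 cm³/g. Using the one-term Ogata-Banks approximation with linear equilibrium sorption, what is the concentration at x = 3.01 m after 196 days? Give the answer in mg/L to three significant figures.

Retardation factor R = 1 + ρ_b·K_d/n = 1 + 1.85 × 0.16/0.43 = 1.688.
Sorption retards both mechanisms: v_R = v/R = 0.05610 m/day, D_R = D/R = 0.09242 m²/day.
v_R·t = 0.05610 × 196 = 10.9956 m; 2√(D_R t) = 8.512 m; argument = (3.01 − 10.9956)/8.512 = -0.9382.
C = C₀ × ½·erfc(-0.9382) = 1060 × 0.9077 = 962 mg/L.

962 mg/L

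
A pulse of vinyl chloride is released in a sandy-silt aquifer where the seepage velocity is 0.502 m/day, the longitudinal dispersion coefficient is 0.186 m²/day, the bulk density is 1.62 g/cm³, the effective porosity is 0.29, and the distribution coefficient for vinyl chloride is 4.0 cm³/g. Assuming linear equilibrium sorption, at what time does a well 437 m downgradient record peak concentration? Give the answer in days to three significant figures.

Retardation factor R = 1 + ρ_b·K_d/n = 1 + 1.62 × 4.0/0.29 = 23.34.
Sorption retards both mechanisms: v_R = v/R = 0.02151 m/day, D_R = D/R = 0.007969 m²/day.
Peak time from v_R²t² + 2D_R t − x² = 0: t = (√(D_R² + v_R²x²) − D_R)/v_R².
√(D_R² + v_R²x²) = √(0.007969² + 0.02151² × 437²) = 9.400; v_R² = 0.0004627.
t = (9.400 − 0.007969)/0.0004627 = 20300 days.

20300 days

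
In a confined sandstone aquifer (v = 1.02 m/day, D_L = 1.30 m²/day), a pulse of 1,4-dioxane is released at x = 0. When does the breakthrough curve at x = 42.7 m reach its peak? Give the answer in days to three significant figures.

For the 1D instantaneous-source solution, setting ∂C/∂t = 0 at fixed x gives v²t² + 2Dt − x² = 0, so t = (√(D² + v²x²) − D)/v².
√(D² + v²x²) = √(1.30² + 1.02² × 42.7²) = 43.57; v² = 1.0404.
t = (43.57 − 1.30)/1.0404 = 40.6 days (vs. the pure-advection estimate x/v = 41.9 d).

40.6 days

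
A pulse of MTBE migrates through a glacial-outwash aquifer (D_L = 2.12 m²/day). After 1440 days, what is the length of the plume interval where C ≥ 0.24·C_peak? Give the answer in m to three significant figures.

264 m

The plume is Gaussian with σ = √(2Dt) = √(2 × 2.12 × 1440) = 78.14 m.
C/C_peak = exp(−Δx²/(2σ²)) = 0.24 ⇒ Δx = σ·√(−2 ln 0.24) = 78.14 × 1.689 = 132.0 m.
Width = 2Δx = 264 m.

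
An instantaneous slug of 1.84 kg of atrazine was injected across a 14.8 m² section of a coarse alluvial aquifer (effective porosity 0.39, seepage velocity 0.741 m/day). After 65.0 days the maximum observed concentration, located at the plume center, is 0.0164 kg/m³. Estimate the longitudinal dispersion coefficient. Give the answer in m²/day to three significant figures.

0.463 m²/day

At the plume center C_max = M/(n_e·A·√(4πDt)), so D = M²/(4πt·(n_e·A·C_max)²).
n_e·A·C_max = 0.39 × 14.8 × 0.0164 = 0.09466 kg/m.
D = 1.84²/(4π × 65.0 × 0.09466²) = 0.463 m²/day.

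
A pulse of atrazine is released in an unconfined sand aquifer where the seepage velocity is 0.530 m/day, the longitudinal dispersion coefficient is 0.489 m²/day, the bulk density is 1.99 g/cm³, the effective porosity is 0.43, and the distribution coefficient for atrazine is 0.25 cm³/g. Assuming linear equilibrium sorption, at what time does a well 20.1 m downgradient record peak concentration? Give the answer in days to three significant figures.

Retardation factor R = 1 + ρ_b·K_d/n = 1 + 1.99 × 0.25/0.43 = 2.157.
Sorption retards both mechanisms: v_R = v/R = 0.2457 m/day, D_R = D/R = 0.2267 m²/day.
Peak time from v_R²t² + 2D_R t − x² = 0: t = (√(D_R² + v_R²x²) − D_R)/v_R².
√(D_R² + v_R²x²) = √(0.2267² + 0.2457² × 20.1²) = 4.944; v_R² = 0.06037.
t = (4.944 − 0.2267)/0.06037 = 78.1 days.

78.1 days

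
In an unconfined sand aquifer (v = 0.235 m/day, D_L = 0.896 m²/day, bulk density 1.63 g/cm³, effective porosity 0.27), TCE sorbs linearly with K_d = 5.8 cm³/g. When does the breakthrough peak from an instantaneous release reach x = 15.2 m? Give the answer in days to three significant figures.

1820 days

Retardation factor R = 1 + ρ_b·K_d/n = 1 + 1.63 × 5.8/0.27 = 36.01.
Sorption retards both mechanisms: v_R = v/R = 0.006526 m/day, D_R = D/R = 0.02488 m²/day.
Peak time from v_R²t² + 2D_R t − x² = 0: t = (√(D_R² + v_R²x²) − D_R)/v_R².
√(D_R² + v_R²x²) = √(0.02488² + 0.006526² × 15.2²) = 0.1023; v_R² = 4.259e-05.
t = (0.1023 − 0.02488)/4.259e-05 = 1820 days.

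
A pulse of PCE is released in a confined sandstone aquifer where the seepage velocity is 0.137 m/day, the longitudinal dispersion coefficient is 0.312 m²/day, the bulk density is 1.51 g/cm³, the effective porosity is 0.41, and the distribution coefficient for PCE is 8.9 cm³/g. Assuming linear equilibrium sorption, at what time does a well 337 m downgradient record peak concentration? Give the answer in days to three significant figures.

Retardation factor R = 1 + ρ_b·K_d/n = 1 + 1.51 × 8.9/0.41 = 33.78.
Sorption retards both mechanisms: v_R = v/R = 0.004056 m/day, D_R = D/R = 0.009236 m²/day.
Peak time from v_R²t² + 2D_R t − x² = 0: t = (√(D_R² + v_R²x²) − D_R)/v_R².
√(D_R² + v_R²x²) = √(0.009236² + 0.004056² × 337²) = 1.367; v_R² = 1.645e-05.
t = (1.367 − 0.009236)/1.645e-05 = 82500 days.

82500 days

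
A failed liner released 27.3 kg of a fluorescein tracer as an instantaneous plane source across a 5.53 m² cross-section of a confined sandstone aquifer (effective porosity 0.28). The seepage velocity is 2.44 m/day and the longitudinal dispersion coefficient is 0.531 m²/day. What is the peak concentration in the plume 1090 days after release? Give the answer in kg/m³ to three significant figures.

0.207 kg/m³

The peak of an instantaneous 1D plume sits at x = vt; there the Gaussian factor is 1 and C_max = M/(n_e·A·√(4πDt)), where n_e·A is the pore area the mass is dissolved in.
√(4πDt) = √(4π × 0.531 × 1090) = 85.28 m, so C_max = 27.3/(0.28 × 5.53 × 85.28) = 0.207 kg/m³.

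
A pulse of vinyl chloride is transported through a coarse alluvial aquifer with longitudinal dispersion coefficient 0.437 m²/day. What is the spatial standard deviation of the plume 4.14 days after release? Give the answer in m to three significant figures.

Dispersive spreading gives a Gaussian with σ² = 2Dt; advection only shifts the center.
σ = √(2 × 0.437 × 4.14) = 1.90 m.

1.90 m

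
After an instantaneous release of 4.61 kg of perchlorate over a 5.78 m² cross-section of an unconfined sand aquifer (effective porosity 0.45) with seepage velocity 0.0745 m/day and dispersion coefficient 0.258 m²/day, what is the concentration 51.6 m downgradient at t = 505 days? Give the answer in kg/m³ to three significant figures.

For an instantaneous plane source, C(x,t) = M/(n_e·A·√(4πDt)) · exp(−(x−vt)²/(4Dt)), with n_e·A the pore (flow) area.
Plume center vt = 0.0745 × 505 = 37.6225 m, so the well at 51.6 m is 13.9775 m downgradient of the peak.
√(4πDt) = 40.46 m, giving peak height M/(n_e·A·√(4πDt)) = 4.61/(0.45 × 5.78 × 40.46) = 0.04381 kg/m³.
(x−vt)²/(4Dt) = (13.9775)²/(4 × 0.258 × 505) = 0.3749; exp(−0.3749) = 0.6874.
C = 0.04381 × 0.6874 = 0.0301 kg/m³.

0.0301 kg/m³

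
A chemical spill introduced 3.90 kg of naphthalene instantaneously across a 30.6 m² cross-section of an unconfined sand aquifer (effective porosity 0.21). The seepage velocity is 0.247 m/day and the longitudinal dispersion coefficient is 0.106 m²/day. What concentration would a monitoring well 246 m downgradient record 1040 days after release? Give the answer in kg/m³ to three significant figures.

0.0125 kg/m³

For an instantaneous plane source, C(x,t) = M/(n_e·A·√(4πDt)) · exp(−(x−vt)²/(4Dt)), with n_e·A the pore (flow) area.
Plume center vt = 0.247 × 1040 = 256.88 m, so the well at 246 m is 10.88 m upgradient of the peak.
√(4πDt) = 37.22 m, giving peak height M/(n_e·A·√(4πDt)) = 3.90/(0.21 × 30.6 × 37.22) = 0.01631 kg/m³.
(x−vt)²/(4Dt) = (-10.88)²/(4 × 0.106 × 1040) = 0.2684; exp(−0.2684) = 0.7646.
C = 0.01631 × 0.7646 = 0.0125 kg/m³.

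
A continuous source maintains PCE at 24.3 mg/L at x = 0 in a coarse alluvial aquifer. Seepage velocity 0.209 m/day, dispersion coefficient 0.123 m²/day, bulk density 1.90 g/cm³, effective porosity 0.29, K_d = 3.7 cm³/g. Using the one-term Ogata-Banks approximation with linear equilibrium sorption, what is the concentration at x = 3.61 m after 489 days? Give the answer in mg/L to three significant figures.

14.1 mg/L

Retardation factor R = 1 + ρ_b·K_d/n = 1 + 1.90 × 3.7/0.29 = 25.24.
Sorption retards both mechanisms: v_R = v/R = 0.008281 m/day, D_R = D/R = 0.004873 m²/day.
v_R·t = 0.008281 × 489 = 4.049409 m; 2√(D_R t) = 3.087 m; argument = (3.61 − 4.049409)/3.087 = -0.1423.
C = C₀ × ½·erfc(-0.1423) = 24.3 × 0.5797 = 14.1 mg/L.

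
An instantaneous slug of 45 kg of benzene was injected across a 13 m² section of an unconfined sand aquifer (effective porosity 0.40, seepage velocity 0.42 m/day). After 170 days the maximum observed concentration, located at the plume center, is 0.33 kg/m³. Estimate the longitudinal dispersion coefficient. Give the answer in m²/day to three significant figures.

0.322 m²/day

At the plume center C_max = M/(n_e·A·√(4πDt)), so D = M²/(4πt·(n_e·A·C_max)²).
n_e·A·C_max = 0.40 × 13 × 0.33 = 1.716 kg/m.
D = 45²/(4π × 170 × 1.716²) = 0.322 m²/day.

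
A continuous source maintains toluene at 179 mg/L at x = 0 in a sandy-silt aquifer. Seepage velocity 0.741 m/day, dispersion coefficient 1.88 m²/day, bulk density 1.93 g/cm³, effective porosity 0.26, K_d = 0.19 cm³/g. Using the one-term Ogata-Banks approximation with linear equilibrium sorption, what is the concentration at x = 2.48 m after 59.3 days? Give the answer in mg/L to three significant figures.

Retardation factor R = 1 + ρ_b·K_d/n = 1 + 1.93 × 0.19/0.26 = 2.410.
Sorption retards both mechanisms: v_R = v/R = 0.3075 m/day, D_R = D/R = 0.7801 m²/day.
v_R·t = 0.3075 × 59.3 = 18.23475 m; 2√(D_R t) = 13.60 m; argument = (2.48 − 18.23475)/13.60 = -1.158.
C = C₀ × ½·erfc(-1.158) = 179 × 0.9493 = 170 mg/L.

170 mg/L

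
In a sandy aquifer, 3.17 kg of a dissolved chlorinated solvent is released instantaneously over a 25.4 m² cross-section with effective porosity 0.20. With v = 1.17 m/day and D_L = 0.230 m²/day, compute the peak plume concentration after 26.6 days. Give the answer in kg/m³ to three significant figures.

0.0712 kg/m³

The peak of an instantaneous 1D plume sits at x = vt; there the Gaussian factor is 1 and C_max = M/(n_e·A·√(4πDt)), where n_e·A is the pore area the mass is dissolved in.
√(4πDt) = √(4π × 0.230 × 26.6) = 8.768 m, so C_max = 3.17/(0.20 × 25.4 × 8.768) = 0.0712 kg/m³.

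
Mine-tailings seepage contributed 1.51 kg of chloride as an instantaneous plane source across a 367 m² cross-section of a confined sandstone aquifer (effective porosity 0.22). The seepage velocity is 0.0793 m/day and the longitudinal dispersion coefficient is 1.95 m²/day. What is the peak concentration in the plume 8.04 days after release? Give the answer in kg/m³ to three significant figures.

The peak of an instantaneous 1D plume sits at x = vt; there the Gaussian factor is 1 and C_max = M/(n_e·A·√(4πDt)), where n_e·A is the pore area the mass is dissolved in.
√(4πDt) = √(4π × 1.95 × 8.04) = 14.04 m, so C_max = 1.51/(0.22 × 367 × 14.04) = 0.00133 kg/m³.

0.00133 kg/m³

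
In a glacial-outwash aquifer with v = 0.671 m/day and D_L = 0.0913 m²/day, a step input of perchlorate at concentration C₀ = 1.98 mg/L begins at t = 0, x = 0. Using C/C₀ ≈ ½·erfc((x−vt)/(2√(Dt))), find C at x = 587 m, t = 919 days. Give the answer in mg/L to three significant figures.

1.96 mg/L

For a continuous step input, C/C₀ ≈ ½·erfc((x−vt)/(2√(Dt))).
vt = 0.671 × 919 = 616.649 m and 2√(Dt) = 2√(0.0913 × 919) = 18.32 m.
Argument (x−vt)/(2√(Dt)) = (587 − 616.649)/18.32 = -1.618; ½·erfc(-1.618) = 0.9889.
C = 1.98 × 0.9889 = 1.96 mg/L.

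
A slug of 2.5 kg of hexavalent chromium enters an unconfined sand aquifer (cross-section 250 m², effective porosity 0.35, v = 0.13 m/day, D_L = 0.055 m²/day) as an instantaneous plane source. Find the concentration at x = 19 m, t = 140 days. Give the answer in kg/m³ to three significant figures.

0.00284 kg/m³

For an instantaneous plane source, C(x,t) = M/(n_e·A·√(4πDt)) · exp(−(x−vt)²/(4Dt)), with n_e·A the pore (flow) area.
Plume center vt = 0.13 × 140 = 18.2 m, so the well at 19 m is 0.8 m downgradient of the peak.
√(4πDt) = 9.837 m, giving peak height M/(n_e·A·√(4πDt)) = 2.5/(0.35 × 250 × 9.837) = 0.002904 kg/m³.
(x−vt)²/(4Dt) = (0.8)²/(4 × 0.055 × 140) = 0.02078; exp(−0.02078) = 0.9794.
C = 0.002904 × 0.9794 = 0.00284 kg/m³.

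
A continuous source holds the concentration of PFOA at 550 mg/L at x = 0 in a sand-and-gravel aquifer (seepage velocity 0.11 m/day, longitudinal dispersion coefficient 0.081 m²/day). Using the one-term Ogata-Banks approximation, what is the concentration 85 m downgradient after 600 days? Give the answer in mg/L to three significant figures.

14.8 mg/L

For a continuous step input, C/C₀ ≈ ½·erfc((x−vt)/(2√(Dt))).
vt = 0.11 × 600 = 66 m and 2√(Dt) = 2√(0.081 × 600) = 13.94 m.
Argument (x−vt)/(2√(Dt)) = (85 − 66)/13.94 = 1.363; ½·erfc(1.363) = 0.02695.
C = 550 × 0.02695 = 14.8 mg/L.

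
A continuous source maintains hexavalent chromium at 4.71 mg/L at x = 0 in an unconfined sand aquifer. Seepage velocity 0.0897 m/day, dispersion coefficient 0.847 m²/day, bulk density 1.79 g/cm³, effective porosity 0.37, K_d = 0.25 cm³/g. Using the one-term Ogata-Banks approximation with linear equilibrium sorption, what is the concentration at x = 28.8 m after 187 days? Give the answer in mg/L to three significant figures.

0.180 mg/L

Retardation factor R = 1 + ρ_b·K_d/n = 1 + 1.79 × 0.25/0.37 = 2.209.
Sorption retards both mechanisms: v_R = v/R = 0.04061 m/day, D_R = D/R = 0.3834 m²/day.
v_R·t = 0.04061 × 187 = 7.59407 m; 2√(D_R t) = 16.93 m; argument = (28.8 − 7.59407)/16.93 = 1.253.
C = C₀ × ½·erfc(1.253) = 4.71 × 0.03820 = 0.180 mg/L.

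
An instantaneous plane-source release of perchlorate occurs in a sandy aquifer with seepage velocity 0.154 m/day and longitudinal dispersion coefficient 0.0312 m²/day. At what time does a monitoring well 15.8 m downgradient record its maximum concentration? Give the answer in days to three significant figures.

For the 1D instantaneous-source solution, setting ∂C/∂t = 0 at fixed x gives v²t² + 2Dt − x² = 0, so t = (√(D² + v²x²) − D)/v².
√(D² + v²x²) = √(0.0312² + 0.154² × 15.8²) = 2.433; v² = 0.023716.
t = (2.433 − 0.0312)/0.023716 = 101 days (vs. the pure-advection estimate x/v = 103 d).

101 days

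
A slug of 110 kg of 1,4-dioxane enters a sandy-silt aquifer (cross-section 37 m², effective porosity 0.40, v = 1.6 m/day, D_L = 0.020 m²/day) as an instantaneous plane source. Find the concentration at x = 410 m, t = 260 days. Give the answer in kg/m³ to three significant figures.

0.163 kg/m³

For an instantaneous plane source, C(x,t) = M/(n_e·A·√(4πDt)) · exp(−(x−vt)²/(4Dt)), with n_e·A the pore (flow) area.
Plume center vt = 1.6 × 260 = 416 m, so the well at 410 m is 6 m upgradient of the peak.
√(4πDt) = 8.084 m, giving peak height M/(n_e·A·√(4πDt)) = 110/(0.40 × 37 × 8.084) = 0.9194 kg/m³.
(x−vt)²/(4Dt) = (-6)²/(4 × 0.020 × 260) = 1.731; exp(−1.731) = 0.1771.
C = 0.9194 × 0.1771 = 0.163 kg/m³.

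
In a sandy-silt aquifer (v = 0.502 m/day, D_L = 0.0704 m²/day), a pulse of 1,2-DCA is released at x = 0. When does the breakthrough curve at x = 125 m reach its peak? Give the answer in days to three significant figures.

249 days

For the 1D instantaneous-source solution, setting ∂C/∂t = 0 at fixed x gives v²t² + 2Dt − x² = 0, so t = (√(D² + v²x²) − D)/v².
√(D² + v²x²) = √(0.0704² + 0.502² × 125²) = 62.75; v² = 0.252004.
t = (62.75 − 0.0704)/0.252004 = 249 days (vs. the pure-advection estimate x/v = 249 d).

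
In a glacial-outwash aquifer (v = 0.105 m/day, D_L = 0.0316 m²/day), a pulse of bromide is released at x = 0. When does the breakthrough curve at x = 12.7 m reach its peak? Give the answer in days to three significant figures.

For the 1D instantaneous-source solution, setting ∂C/∂t = 0 at fixed x gives v²t² + 2Dt − x² = 0, so t = (√(D² + v²x²) − D)/v².
√(D² + v²x²) = √(0.0316² + 0.105² × 12.7²) = 1.334; v² = 0.011025.
t = (1.334 − 0.0316)/0.011025 = 118 days (vs. the pure-advection estimate x/v = 121 d).

118 days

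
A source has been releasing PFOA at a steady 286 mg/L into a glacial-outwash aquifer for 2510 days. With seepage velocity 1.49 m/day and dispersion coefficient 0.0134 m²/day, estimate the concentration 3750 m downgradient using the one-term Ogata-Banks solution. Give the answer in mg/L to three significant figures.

For a continuous step input, C/C₀ ≈ ½·erfc((x−vt)/(2√(Dt))).
vt = 1.49 × 2510 = 3739.9 m and 2√(Dt) = 2√(0.0134 × 2510) = 11.60 m.
Argument (x−vt)/(2√(Dt)) = (3750 − 3739.9)/11.60 = 0.8707; ½·erfc(0.8707) = 0.1091.
C = 286 × 0.1091 = 31.2 mg/L.

31.2 mg/L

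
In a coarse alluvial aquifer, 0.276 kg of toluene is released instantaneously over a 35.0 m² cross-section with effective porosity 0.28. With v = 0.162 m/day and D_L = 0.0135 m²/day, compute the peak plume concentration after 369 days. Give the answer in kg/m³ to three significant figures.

0.00356 kg/m³

The peak of an instantaneous 1D plume sits at x = vt; there the Gaussian factor is 1 and C_max = M/(n_e·A·√(4πDt)), where n_e·A is the pore area the mass is dissolved in.
√(4πDt) = √(4π × 0.0135 × 369) = 7.912 m, so C_max = 0.276/(0.28 × 35.0 × 7.912) = 0.00356 kg/m³.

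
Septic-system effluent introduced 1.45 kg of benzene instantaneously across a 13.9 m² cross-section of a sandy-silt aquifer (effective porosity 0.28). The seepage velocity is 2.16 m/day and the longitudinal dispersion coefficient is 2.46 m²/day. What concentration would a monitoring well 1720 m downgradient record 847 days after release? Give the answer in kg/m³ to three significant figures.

For an instantaneous plane source, C(x,t) = M/(n_e·A·√(4πDt)) · exp(−(x−vt)²/(4Dt)), with n_e·A the pore (flow) area.
Plume center vt = 2.16 × 847 = 1829.52 m, so the well at 1720 m is 109.52 m upgradient of the peak.
√(4πDt) = 161.8 m, giving peak height M/(n_e·A·√(4πDt)) = 1.45/(0.28 × 13.9 × 161.8) = 0.002303 kg/m³.
(x−vt)²/(4Dt) = (-109.52)²/(4 × 2.46 × 847) = 1.439; exp(−1.439) = 0.2372.
C = 0.002303 × 0.2372 = 0.000546 kg/m³.

0.000546 kg/m³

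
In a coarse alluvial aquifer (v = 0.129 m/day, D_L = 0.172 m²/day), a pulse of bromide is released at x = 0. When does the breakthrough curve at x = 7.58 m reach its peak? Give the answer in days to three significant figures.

49.3 days

For the 1D instantaneous-source solution, setting ∂C/∂t = 0 at fixed x gives v²t² + 2Dt − x² = 0, so t = (√(D² + v²x²) − D)/v².
√(D² + v²x²) = √(0.172² + 0.129² × 7.58²) = 0.9928; v² = 0.016641.
t = (0.9928 − 0.172)/0.016641 = 49.3 days (vs. the pure-advection estimate x/v = 58.8 d).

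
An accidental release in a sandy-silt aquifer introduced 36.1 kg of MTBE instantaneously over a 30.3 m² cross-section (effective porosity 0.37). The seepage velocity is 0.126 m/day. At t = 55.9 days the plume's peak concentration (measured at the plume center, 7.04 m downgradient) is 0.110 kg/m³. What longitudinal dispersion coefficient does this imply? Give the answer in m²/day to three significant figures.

1.22 m²/day

At the plume center C_max = M/(n_e·A·√(4πDt)), so D = M²/(4πt·(n_e·A·C_max)²).
n_e·A·C_max = 0.37 × 30.3 × 0.110 = 1.233 kg/m.
D = 36.1²/(4π × 55.9 × 1.233²) = 1.22 m²/day.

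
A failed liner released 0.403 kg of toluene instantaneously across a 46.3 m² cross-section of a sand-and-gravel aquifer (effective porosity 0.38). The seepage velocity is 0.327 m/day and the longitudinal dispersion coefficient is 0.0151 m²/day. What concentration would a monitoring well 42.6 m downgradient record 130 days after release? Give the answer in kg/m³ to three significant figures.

0.00461 kg/m³

For an instantaneous plane source, C(x,t) = M/(n_e·A·√(4πDt)) · exp(−(x−vt)²/(4Dt)), with n_e·A the pore (flow) area.
Plume center vt = 0.327 × 130 = 42.51 m, so the well at 42.6 m is 0.09 m downgradient of the peak.
√(4πDt) = 4.967 m, giving peak height M/(n_e·A·√(4πDt)) = 0.403/(0.38 × 46.3 × 4.967) = 0.004612 kg/m³.
(x−vt)²/(4Dt) = (0.09)²/(4 × 0.0151 × 130) = 0.001032; exp(−0.001032) = 0.9990.
C = 0.004612 × 0.9990 = 0.00461 kg/m³.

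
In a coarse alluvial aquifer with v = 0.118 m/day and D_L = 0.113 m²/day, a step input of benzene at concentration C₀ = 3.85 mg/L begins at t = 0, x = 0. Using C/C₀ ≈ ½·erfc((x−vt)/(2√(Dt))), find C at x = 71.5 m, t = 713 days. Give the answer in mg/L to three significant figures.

For a continuous step input, C/C₀ ≈ ½·erfc((x−vt)/(2√(Dt))).
vt = 0.118 × 713 = 84.134 m and 2√(Dt) = 2√(0.113 × 713) = 17.95 m.
Argument (x−vt)/(2√(Dt)) = (71.5 − 84.134)/17.95 = -0.7038; ½·erfc(-0.7038) = 0.8402.
C = 3.85 × 0.8402 = 3.23 mg/L.

3.23 mg/L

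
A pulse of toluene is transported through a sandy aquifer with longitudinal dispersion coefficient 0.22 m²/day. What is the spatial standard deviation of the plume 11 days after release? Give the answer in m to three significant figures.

2.20 m

Dispersive spreading gives a Gaussian with σ² = 2Dt; advection only shifts the center.
σ = √(2 × 0.22 × 11) = 2.20 m.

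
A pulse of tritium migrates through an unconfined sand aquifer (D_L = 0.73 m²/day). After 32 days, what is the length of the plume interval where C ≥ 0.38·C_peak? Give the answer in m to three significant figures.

The plume is Gaussian with σ = √(2Dt) = √(2 × 0.73 × 32) = 6.835 m.
C/C_peak = exp(−Δx²/(2σ²)) = 0.38 ⇒ Δx = σ·√(−2 ln 0.38) = 6.835 × 1.391 = 9.507 m.
Width = 2Δx = 19.0 m.

19.0 m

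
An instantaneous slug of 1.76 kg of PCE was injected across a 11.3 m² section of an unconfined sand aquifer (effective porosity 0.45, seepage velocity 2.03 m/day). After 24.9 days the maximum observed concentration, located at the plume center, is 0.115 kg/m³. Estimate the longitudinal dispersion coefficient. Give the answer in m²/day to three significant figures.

At the plume center C_max = M/(n_e·A·√(4πDt)), so D = M²/(4πt·(n_e·A·C_max)²).
n_e·A·C_max = 0.45 × 11.3 × 0.115 = 0.5848 kg/m.
D = 1.76²/(4π × 24.9 × 0.5848²) = 0.0289 m²/day.

0.0289 m²/day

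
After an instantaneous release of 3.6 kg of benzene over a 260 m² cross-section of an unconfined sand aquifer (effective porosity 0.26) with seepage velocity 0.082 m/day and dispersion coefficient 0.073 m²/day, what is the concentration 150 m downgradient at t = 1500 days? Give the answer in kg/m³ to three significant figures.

0.000272 kg/m³

For an instantaneous plane source, C(x,t) = M/(n_e·A·√(4πDt)) · exp(−(x−vt)²/(4Dt)), with n_e·A the pore (flow) area.
Plume center vt = 0.082 × 1500 = 123 m, so the well at 150 m is 27 m downgradient of the peak.
√(4πDt) = 37.09 m, giving peak height M/(n_e·A·√(4πDt)) = 3.6/(0.26 × 260 × 37.09) = 0.001436 kg/m³.
(x−vt)²/(4Dt) = (27)²/(4 × 0.073 × 1500) = 1.664; exp(−1.664) = 0.1894.
C = 0.001436 × 0.1894 = 0.000272 kg/m³.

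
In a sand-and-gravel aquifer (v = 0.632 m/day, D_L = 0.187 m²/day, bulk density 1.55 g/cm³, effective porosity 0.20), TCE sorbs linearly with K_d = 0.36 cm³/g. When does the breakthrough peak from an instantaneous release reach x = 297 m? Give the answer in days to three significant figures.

1780 days

Retardation factor R = 1 + ρ_b·K_d/n = 1 + 1.55 × 0.36/0.20 = 3.790.
Sorption retards both mechanisms: v_R = v/R = 0.1668 m/day, D_R = D/R = 0.04934 m²/day.
Peak time from v_R²t² + 2D_R t − x² = 0: t = (√(D_R² + v_R²x²) − D_R)/v_R².
√(D_R² + v_R²x²) = √(0.04934² + 0.1668² × 297²) = 49.54; v_R² = 0.02782.
t = (49.54 − 0.04934)/0.02782 = 1780 days.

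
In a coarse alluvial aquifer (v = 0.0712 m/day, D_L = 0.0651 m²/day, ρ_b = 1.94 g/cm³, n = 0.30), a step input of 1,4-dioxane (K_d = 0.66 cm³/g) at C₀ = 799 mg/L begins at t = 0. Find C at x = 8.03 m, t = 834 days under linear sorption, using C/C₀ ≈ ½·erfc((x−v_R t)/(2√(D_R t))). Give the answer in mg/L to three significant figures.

Retardation factor R = 1 + ρ_b·K_d/n = 1 + 1.94 × 0.66/0.30 = 5.268.
Sorption retards both mechanisms: v_R = v/R = 0.01352 m/day, D_R = D/R = 0.01236 m²/day.
v_R·t = 0.01352 × 834 = 11.27568 m; 2√(D_R t) = 6.421 m; argument = (8.03 − 11.27568)/6.421 = -0.5055.
C = C₀ × ½·erfc(-0.5055) = 799 × 0.7627 = 609 mg/L.

609 mg/L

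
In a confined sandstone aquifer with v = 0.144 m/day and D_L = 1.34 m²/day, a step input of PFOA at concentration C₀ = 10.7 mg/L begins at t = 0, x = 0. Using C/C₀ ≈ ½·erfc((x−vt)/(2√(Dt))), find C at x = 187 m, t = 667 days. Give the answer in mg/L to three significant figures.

0.168 mg/L

For a continuous step input, C/C₀ ≈ ½·erfc((x−vt)/(2√(Dt))).
vt = 0.144 × 667 = 96.048 m and 2√(Dt) = 2√(1.34 × 667) = 59.79 m.
Argument (x−vt)/(2√(Dt)) = (187 − 96.048)/59.79 = 1.521; ½·erfc(1.521) = 0.01574.
C = 10.7 × 0.01574 = 0.168 mg/L.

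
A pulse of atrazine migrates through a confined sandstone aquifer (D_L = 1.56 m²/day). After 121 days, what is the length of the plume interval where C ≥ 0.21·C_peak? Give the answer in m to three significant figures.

68.7 m

The plume is Gaussian with σ = √(2Dt) = √(2 × 1.56 × 121) = 19.43 m.
C/C_peak = exp(−Δx²/(2σ²)) = 0.21 ⇒ Δx = σ·√(−2 ln 0.21) = 19.43 × 1.767 = 34.33 m.
Width = 2Δx = 68.7 m.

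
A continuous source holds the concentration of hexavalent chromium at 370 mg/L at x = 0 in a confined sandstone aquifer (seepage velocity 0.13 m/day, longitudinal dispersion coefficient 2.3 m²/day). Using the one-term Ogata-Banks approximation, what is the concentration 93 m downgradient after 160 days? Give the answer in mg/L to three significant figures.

1.44 mg/L

For a continuous step input, C/C₀ ≈ ½·erfc((x−vt)/(2√(Dt))).
vt = 0.13 × 160 = 20.8 m and 2√(Dt) = 2√(2.3 × 160) = 38.37 m.
Argument (x−vt)/(2√(Dt)) = (93 − 20.8)/38.37 = 1.882; ½·erfc(1.882) = 0.003889.
C = 370 × 0.003889 = 1.44 mg/L.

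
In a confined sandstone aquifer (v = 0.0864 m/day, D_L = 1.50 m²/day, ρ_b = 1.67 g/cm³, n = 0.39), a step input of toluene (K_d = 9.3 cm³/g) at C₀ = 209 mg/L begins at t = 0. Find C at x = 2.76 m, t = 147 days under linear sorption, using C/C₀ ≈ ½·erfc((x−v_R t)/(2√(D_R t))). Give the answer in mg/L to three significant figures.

47.7 mg/L

Retardation factor R = 1 + ρ_b·K_d/n = 1 + 1.67 × 9.3/0.39 = 40.82.
Sorption retards both mechanisms: v_R = v/R = 0.002117 m/day, D_R = D/R = 0.03675 m²/day.
v_R·t = 0.002117 × 147 = 0.311199 m; 2√(D_R t) = 4.649 m; argument = (2.76 − 0.311199)/4.649 = 0.5267.
C = C₀ × ½·erfc(0.5267) = 209 × 0.2282 = 47.7 mg/L.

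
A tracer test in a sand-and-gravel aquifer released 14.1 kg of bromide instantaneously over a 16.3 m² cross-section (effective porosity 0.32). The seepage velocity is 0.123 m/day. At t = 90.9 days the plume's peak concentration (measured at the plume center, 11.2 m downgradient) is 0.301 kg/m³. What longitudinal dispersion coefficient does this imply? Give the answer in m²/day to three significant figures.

0.0706 m²/day

At the plume center C_max = M/(n_e·A·√(4πDt)), so D = M²/(4πt·(n_e·A·C_max)²).
n_e·A·C_max = 0.32 × 16.3 × 0.301 = 1.570 kg/m.
D = 14.1²/(4π × 90.9 × 1.570²) = 0.0706 m²/day.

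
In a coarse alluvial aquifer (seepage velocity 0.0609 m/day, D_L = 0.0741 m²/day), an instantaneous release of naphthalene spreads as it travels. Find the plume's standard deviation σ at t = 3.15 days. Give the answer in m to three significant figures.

0.683 m

Dispersive spreading gives a Gaussian with σ² = 2Dt; advection only shifts the center.
σ = √(2 × 0.0741 × 3.15) = 0.683 m.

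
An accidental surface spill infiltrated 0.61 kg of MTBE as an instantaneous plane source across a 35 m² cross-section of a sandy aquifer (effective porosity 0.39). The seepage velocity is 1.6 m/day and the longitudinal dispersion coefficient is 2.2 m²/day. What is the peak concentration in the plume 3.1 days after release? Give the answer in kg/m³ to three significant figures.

The peak of an instantaneous 1D plume sits at x = vt; there the Gaussian factor is 1 and C_max = M/(n_e·A·√(4πDt)), where n_e·A is the pore area the mass is dissolved in.
√(4πDt) = √(4π × 2.2 × 3.1) = 9.258 m, so C_max = 0.61/(0.39 × 35 × 9.258) = 0.00483 kg/m³.

0.00483 kg/m³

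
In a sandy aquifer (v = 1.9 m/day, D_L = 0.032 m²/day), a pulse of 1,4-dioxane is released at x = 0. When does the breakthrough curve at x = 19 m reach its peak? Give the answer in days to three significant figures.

For the 1D instantaneous-source solution, setting ∂C/∂t = 0 at fixed x gives v²t² + 2Dt − x² = 0, so t = (√(D² + v²x²) − D)/v².
√(D² + v²x²) = √(0.032² + 1.9² × 19²) = 36.10; v² = 3.61.
t = (36.10 − 0.032)/3.61 = 9.99 days (vs. the pure-advection estimate x/v = 10.0 d).

9.99 days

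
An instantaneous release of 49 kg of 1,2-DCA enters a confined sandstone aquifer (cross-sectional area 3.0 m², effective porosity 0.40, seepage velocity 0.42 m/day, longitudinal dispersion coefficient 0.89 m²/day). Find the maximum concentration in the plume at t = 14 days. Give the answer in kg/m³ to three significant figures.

The peak of an instantaneous 1D plume sits at x = vt; there the Gaussian factor is 1 and C_max = M/(n_e·A·√(4πDt)), where n_e·A is the pore area the mass is dissolved in.
√(4πDt) = √(4π × 0.89 × 14) = 12.51 m, so C_max = 49/(0.40 × 3.0 × 12.51) = 3.26 kg/m³.

3.26 kg/m³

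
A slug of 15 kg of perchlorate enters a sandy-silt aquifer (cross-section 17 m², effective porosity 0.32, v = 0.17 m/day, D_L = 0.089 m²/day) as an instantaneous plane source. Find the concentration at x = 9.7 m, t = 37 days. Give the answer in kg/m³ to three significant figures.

For an instantaneous plane source, C(x,t) = M/(n_e·A·√(4πDt)) · exp(−(x−vt)²/(4Dt)), with n_e·A the pore (flow) area.
Plume center vt = 0.17 × 37 = 6.29 m, so the well at 9.7 m is 3.41 m downgradient of the peak.
√(4πDt) = 6.433 m, giving peak height M/(n_e·A·√(4πDt)) = 15/(0.32 × 17 × 6.433) = 0.4286 kg/m³.
(x−vt)²/(4Dt) = (3.41)²/(4 × 0.089 × 37) = 0.8828; exp(−0.8828) = 0.4136.
C = 0.4286 × 0.4136 = 0.177 kg/m³.

0.177 kg/m³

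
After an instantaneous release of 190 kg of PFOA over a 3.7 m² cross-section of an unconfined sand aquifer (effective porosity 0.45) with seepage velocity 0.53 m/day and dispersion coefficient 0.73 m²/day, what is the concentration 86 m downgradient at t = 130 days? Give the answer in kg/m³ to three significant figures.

1.53 kg/m³

For an instantaneous plane source, C(x,t) = M/(n_e·A·√(4πDt)) · exp(−(x−vt)²/(4Dt)), with n_e·A the pore (flow) area.
Plume center vt = 0.53 × 130 = 68.9 m, so the well at 86 m is 17.1 m downgradient of the peak.
√(4πDt) = 34.53 m, giving peak height M/(n_e·A·√(4πDt)) = 190/(0.45 × 3.7 × 34.53) = 3.305 kg/m³.
(x−vt)²/(4Dt) = (17.1)²/(4 × 0.73 × 130) = 0.7703; exp(−0.7703) = 0.4629.
C = 3.305 × 0.4629 = 1.53 kg/m³.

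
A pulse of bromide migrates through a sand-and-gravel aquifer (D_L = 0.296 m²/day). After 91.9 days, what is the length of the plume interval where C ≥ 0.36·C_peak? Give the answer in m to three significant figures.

21.1 m

The plume is Gaussian with σ = √(2Dt) = √(2 × 0.296 × 91.9) = 7.376 m.
C/C_peak = exp(−Δx²/(2σ²)) = 0.36 ⇒ Δx = σ·√(−2 ln 0.36) = 7.376 × 1.429 = 10.54 m.
Width = 2Δx = 21.1 m.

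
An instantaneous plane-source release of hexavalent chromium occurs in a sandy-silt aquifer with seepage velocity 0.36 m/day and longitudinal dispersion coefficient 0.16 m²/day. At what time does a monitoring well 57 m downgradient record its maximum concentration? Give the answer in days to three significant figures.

157 days

For the 1D instantaneous-source solution, setting ∂C/∂t = 0 at fixed x gives v²t² + 2Dt − x² = 0, so t = (√(D² + v²x²) − D)/v².
√(D² + v²x²) = √(0.16² + 0.36² × 57²) = 20.52; v² = 0.1296.
t = (20.52 − 0.16)/0.1296 = 157 days (vs. the pure-advection estimate x/v = 158 d).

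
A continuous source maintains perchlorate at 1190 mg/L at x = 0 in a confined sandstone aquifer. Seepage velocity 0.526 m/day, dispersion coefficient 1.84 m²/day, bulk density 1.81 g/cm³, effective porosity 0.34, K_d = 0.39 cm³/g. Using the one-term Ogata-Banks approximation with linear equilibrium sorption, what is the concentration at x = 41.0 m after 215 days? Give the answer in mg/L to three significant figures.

471 mg/L

Retardation factor R = 1 + ρ_b·K_d/n = 1 + 1.81 × 0.39/0.34 = 3.076.
Sorption retards both mechanisms: v_R = v/R = 0.1710 m/day, D_R = D/R = 0.5982 m²/day.
v_R·t = 0.1710 × 215 = 36.765 m; 2√(D_R t) = 22.68 m; argument = (41.0 − 36.765)/22.68 = 0.1867.
C = C₀ × ½·erfc(0.1867) = 1190 × 0.3959 = 471 mg/L.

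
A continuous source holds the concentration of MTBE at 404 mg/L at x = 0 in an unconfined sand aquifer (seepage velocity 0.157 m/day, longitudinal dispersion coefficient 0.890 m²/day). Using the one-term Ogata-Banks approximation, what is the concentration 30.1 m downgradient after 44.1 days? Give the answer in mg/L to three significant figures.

For a continuous step input, C/C₀ ≈ ½·erfc((x−vt)/(2√(Dt))).
vt = 0.157 × 44.1 = 6.9237 m and 2√(Dt) = 2√(0.890 × 44.1) = 12.53 m.
Argument (x−vt)/(2√(Dt)) = (30.1 − 6.9237)/12.53 = 1.850; ½·erfc(1.850) = 0.004444.
C = 404 × 0.004444 = 1.80 mg/L.

1.80 mg/L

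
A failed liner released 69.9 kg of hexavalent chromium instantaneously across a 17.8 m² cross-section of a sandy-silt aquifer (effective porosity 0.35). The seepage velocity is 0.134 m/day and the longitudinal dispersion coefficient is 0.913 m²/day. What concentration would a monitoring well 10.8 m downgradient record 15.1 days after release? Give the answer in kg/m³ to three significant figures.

0.211 kg/m³

For an instantaneous plane source, C(x,t) = M/(n_e·A·√(4πDt)) · exp(−(x−vt)²/(4Dt)), with n_e·A the pore (flow) area.
Plume center vt = 0.134 × 15.1 = 2.0234 m, so the well at 10.8 m is 8.7766 m downgradient of the peak.
√(4πDt) = 13.16 m, giving peak height M/(n_e·A·√(4πDt)) = 69.9/(0.35 × 17.8 × 13.16) = 0.8526 kg/m³.
(x−vt)²/(4Dt) = (8.7766)²/(4 × 0.913 × 15.1) = 1.397; exp(−1.397) = 0.2473.
C = 0.8526 × 0.2473 = 0.211 kg/m³.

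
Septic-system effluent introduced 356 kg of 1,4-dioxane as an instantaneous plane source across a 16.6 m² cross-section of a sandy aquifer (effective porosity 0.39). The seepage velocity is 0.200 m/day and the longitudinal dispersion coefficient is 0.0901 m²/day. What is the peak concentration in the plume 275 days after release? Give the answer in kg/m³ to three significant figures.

3.12 kg/m³

The peak of an instantaneous 1D plume sits at x = vt; there the Gaussian factor is 1 and C_max = M/(n_e·A·√(4πDt)), where n_e·A is the pore area the mass is dissolved in.
√(4πDt) = √(4π × 0.0901 × 275) = 17.65 m, so C_max = 356/(0.39 × 16.6 × 17.65) = 3.12 kg/m³.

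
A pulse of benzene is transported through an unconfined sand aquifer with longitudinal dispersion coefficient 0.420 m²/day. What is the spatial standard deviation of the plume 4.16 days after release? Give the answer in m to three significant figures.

1.87 m

Dispersive spreading gives a Gaussian with σ² = 2Dt; advection only shifts the center.
σ = √(2 × 0.420 × 4.16) = 1.87 m.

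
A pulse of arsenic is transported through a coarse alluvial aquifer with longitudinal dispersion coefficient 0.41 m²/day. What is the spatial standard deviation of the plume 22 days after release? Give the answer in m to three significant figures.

Dispersive spreading gives a Gaussian with σ² = 2Dt; advection only shifts the center.
σ = √(2 × 0.41 × 22) = 4.25 m.

4.25 m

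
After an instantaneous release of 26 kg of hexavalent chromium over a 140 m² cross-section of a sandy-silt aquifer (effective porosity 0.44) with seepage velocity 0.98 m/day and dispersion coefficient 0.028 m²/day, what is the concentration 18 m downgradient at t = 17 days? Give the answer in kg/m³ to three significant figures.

For an instantaneous plane source, C(x,t) = M/(n_e·A·√(4πDt)) · exp(−(x−vt)²/(4Dt)), with n_e·A the pore (flow) area.
Plume center vt = 0.98 × 17 = 16.66 m, so the well at 18 m is 1.34 m downgradient of the peak.
√(4πDt) = 2.446 m, giving peak height M/(n_e·A·√(4πDt)) = 26/(0.44 × 140 × 2.446) = 0.1726 kg/m³.
(x−vt)²/(4Dt) = (1.34)²/(4 × 0.028 × 17) = 0.9431; exp(−0.9431) = 0.3894.
C = 0.1726 × 0.3894 = 0.0672 kg/m³.

0.0672 kg/m³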